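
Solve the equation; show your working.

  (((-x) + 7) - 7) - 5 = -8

Step 1. [(((-x) + 7) - 7) - 5 = -8] peel the -5: add 5 from each side. So sub: ((-x) + 7) - 7 = -3.
Step 2. [((-x) + 7) - 7 = -3] 7 comes off first (add 7). So sub: (-x) + 7 = 4.
Step 3. [(-x) + 7 = 4] subtract 7: x sits inside (… + 7). So sub: -x = -3.
Step 4. [-x = -3] leading − — multiply by −1. So neg: x = 3.

Answer: x ∈ {3}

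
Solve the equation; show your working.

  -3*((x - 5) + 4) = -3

Step 1. [-3*((x - 5) + 4) = -3] leading coefficient -3: divide by -3. So div: (x - 5) + 4 = 1.
Step 2. [(x - 5) + 4 = 1] subtract 4: x sits inside (… + 4) ⇒ sub: x - 5 = -3.
Step 3. [x - 5 = -3] 5 comes off first (add 5). So sub: x = 2.

Answer: x ∈ {2}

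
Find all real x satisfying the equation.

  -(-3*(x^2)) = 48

Step 1. [-(-3*(x^2)) = 48] leading − — multiply by −1, so neg: -3*(x^2) = -48.
Step 2. [-3*(x^2) = -48] leading coefficient -3: divide by -3, so div: x^2 = 16.
Step 3. [x^2 = 16] √ both sides: 16 ≥ 0 gives two branches. So sqrt: x = 4 or -4.

Answer: x ∈ {-4, 4}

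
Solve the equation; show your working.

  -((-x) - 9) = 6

Step 1. [-((-x) - 9) = 6] LHS negated; negate both sides, so neg: (-x) - 9 = -6.
Step 2. [(-x) - 9 = -6] -9 is outermost — add 9 both sides ⇒ sub: -x = 3.
Step 3. [-x = 3] flip signs both sides, so neg: x = -3.

Answer: x ∈ {-3}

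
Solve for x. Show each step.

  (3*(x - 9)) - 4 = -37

Step 1. [(3*(x - 9)) - 4 = -37] the outer -4 inverts by adding 4 ⇒ sub: 3*(x - 9) = -33.
Step 2. [3*(x - 9) = -33] 3 out front; divide by 3. So div: x - 9 = -11.
Step 3. [x - 9 = -11] add 9: x sits inside (… - 9) ⇒ sub: x = -2.

Answer: x ∈ {-2}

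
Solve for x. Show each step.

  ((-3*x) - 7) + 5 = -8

Step 1. [((-3*x) - 7) + 5 = -8] 5 comes off first (subtract 5), so sub: (-3*x) - 7 = -13.
Step 2. [(-3*x) - 7 = -13] add 7: x sits inside (… - 7). So sub: -3*x = -6.
Step 3. [-3*x = -6] -3·(inner) — divide through by -3 ⇒ div: x = 2.

Answer: x ∈ {2}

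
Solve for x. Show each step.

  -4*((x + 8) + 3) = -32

Step 1. [-4*((x + 8) + 3) = -32] -4 out front; divide by -4. So div: (x + 8) + 3 = 8.
Step 2. [(x + 8) + 3 = 8] 3 comes off first (subtract 3) ⇒ sub: x + 8 = 5.
Step 3. [x + 8 = 5] 8 comes off first (subtract 8) ⇒ sub: x = -3.

Answer: x ∈ {-3}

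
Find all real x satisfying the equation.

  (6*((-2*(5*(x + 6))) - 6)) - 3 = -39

Step 1. [(6*((-2*(5*(x + 6))) - 6)) - 3 = -39] -3 is outermost — add 3 both sides. So sub: 6*((-2*(5*(x + 6))) - 6) = -36.
Step 2. [6*((-2*(5*(x + 6))) - 6) = -36] 6 out front; divide by 6. So div: (-2*(5*(x + 6))) - 6 = -6.
Step 3. [(-2*(5*(x + 6))) - 6 = -6] peel the -6: add 6 from each side. So sub: -2*(5*(x + 6)) = 0.
Step 4. [-2*(5*(x + 6)) = 0] -2 out front; divide by -2, so div: 5*(x + 6) = 0.
Step 5. [5*(x + 6) = 0] divide by the outer 5, so div: x + 6 = 0.
Step 6. [x + 6 = 0] subtract 6: x sits inside (… + 6) ⇒ sub: x = -6.

Answer: x ∈ {-6}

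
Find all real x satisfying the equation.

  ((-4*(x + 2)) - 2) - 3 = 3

Step 1. [((-4*(x + 2)) - 2) - 3 = 3] -3 is outermost — add 3 both sides. So sub: (-4*(x + 2)) - 2 = 6.
Step 2. [(-4*(x + 2)) - 2 = 6] 2 comes off first (add 2) ⇒ sub: -4*(x + 2) = 8.
Step 3. [-4*(x + 2) = 8] LHS = -4·(…); ÷-4 both sides ⇒ div: x + 2 = -2.
Step 4. [x + 2 = -2] 2 comes off first (subtract 2). So sub: x = -4.

Answer: x ∈ {-4}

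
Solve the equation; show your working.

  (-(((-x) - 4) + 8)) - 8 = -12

Step 1. [(-(((-x) - 4) + 8)) - 8 = -12] add 8: x sits inside (… - 8). So sub: -(((-x) - 4) + 8) = -4.
Step 2. [-(((-x) - 4) + 8) = -4] LHS negated; negate both sides. So neg: ((-x) - 4) + 8 = 4.
Step 3. [((-x) - 4) + 8 = 4] +8 is outermost — subtract 8 both sides, so sub: (-x) - 4 = -4.
Step 4. [(-x) - 4 = -4] 4 comes off first (add 4). So sub: -x = 0.
Step 5. [-x = 0] leading − — multiply by −1 ⇒ neg: x = 0.

Answer: x ∈ {0}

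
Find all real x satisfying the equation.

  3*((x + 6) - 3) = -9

Step 1. [3*((x + 6) - 3) = -9] LHS = 3·(…); ÷3 both sides, so div: (x + 6) - 3 = -3.
Step 2. [(x + 6) - 3 = -3] the outer -3 inverts by adding 3. So sub: x + 6 = 0.
Step 3. [x + 6 = 0] subtract 6: x sits inside (… + 6). So sub: x = -6.

Answer: x ∈ {-6}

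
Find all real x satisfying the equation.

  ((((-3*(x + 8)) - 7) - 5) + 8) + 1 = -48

Step 1. [((((-3*(x + 8)) - 7) - 5) + 8) + 1 = -48] peel the +1: subtract 1 from each side. So sub: (((-3*(x + 8)) - 7) - 5) + 8 = -49.
Step 2. [(((-3*(x + 8)) - 7) - 5) + 8 = -49] +8 is outermost — subtract 8 both sides, so sub: ((-3*(x + 8)) - 7) - 5 = -57.
Step 3. [((-3*(x + 8)) - 7) - 5 = -57] add 5: x sits inside (… - 5) ⇒ sub: (-3*(x + 8)) - 7 = -52.
Step 4. [(-3*(x + 8)) - 7 = -52] -7 is outermost — add 7 both sides. So sub: -3*(x + 8) = -45.
Step 5. [-3*(x + 8) = -45] -3 out front; divide by -3. So div: x + 8 = 15.
Step 6. [x + 8 = 15] subtract 8: x sits inside (… + 8), so sub: x = 7.

Answer: x ∈ {7}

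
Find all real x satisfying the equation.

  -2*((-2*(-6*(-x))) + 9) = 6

Step 1. [-2*((-2*(-6*(-x))) + 9) = 6] divide by the outer -2 ⇒ div: (-2*(-6*(-x))) + 9 = -3.
Step 2. [(-2*(-6*(-x))) + 9 = -3] +9 is outermost — subtract 9 both sides ⇒ sub: -2*(-6*(-x)) = -12.
Step 3. [-2*(-6*(-x)) = -12] divide by the outer -2 ⇒ div: -6*(-x) = 6.
Step 4. [-6*(-x) = 6] -6 out front; divide by -6, so div: -x = -1.
Step 5. [-x = -1] flip signs both sides. So neg: x = 1.

Answer: x ∈ {1}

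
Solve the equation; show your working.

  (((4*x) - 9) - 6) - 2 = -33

Step 1. [(((4*x) - 9) - 6) - 2 = -33] -2 is outermost — add 2 both sides ⇒ sub: ((4*x) - 9) - 6 = -31.
Step 2. [((4*x) - 9) - 6 = -31] -6 is outermost — add 6 both sides. So sub: (4*x) - 9 = -25.
Step 3. [(4*x) - 9 = -25] add 9: x sits inside (… - 9). So sub: 4*x = -16.
Step 4. [4*x = -16] divide by the outer 4 ⇒ div: x = -4.

Answer: x ∈ {-4}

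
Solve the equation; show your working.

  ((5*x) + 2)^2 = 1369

Step 1. [((5*x) + 2)^2 = 1369] √ both sides: 1369 ≥ 0 gives two branches, so sqrt: (5*x) + 2 = 37 or -37.
Step 2. [(5*x) + 2 = 37 or -37] subtract 2: x sits inside (… + 2). So sub: 5*x = 35 or -39.
Step 3. [5*x = 35 or -39] divide by the outer 5 ⇒ div: x = 7 or -39/5.

Answer: x ∈ {-39/5, 7}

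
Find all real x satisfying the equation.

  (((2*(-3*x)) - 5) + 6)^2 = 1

Step 1. [(((2*(-3*x)) - 5) + 6)^2 = 1] 1 ≥ 0, LHS is (·)² — take ±√, so sqrt: ((2*(-3*x)) - 5) + 6 = 1 or -1.
Step 2. [((2*(-3*x)) - 5) + 6 = 1 or -1] the outer +6 inverts by subtracting 6. So sub: (2*(-3*x)) - 5 = -5 or -7.
Step 3. [(2*(-3*x)) - 5 = -5 or -7] 5 comes off first (add 5), so sub: 2*(-3*x) = 0 or -2.
Step 4. [2*(-3*x) = 0 or -2] divide by the outer 2, so div: -3*x = 0 or -1.
Step 5. [-3*x = 0 or -1] divide by the outer -3. So div: x = 0 or 1/3.

Answer: x ∈ {0, 1/3}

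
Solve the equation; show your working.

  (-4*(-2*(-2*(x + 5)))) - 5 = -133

Step 1. [(-4*(-2*(-2*(x + 5)))) - 5 = -133] -5 is outermost — add 5 both sides. So sub: -4*(-2*(-2*(x + 5))) = -128.
Step 2. [-4*(-2*(-2*(x + 5))) = -128] leading coefficient -4: divide by -4 ⇒ div: -2*(-2*(x + 5)) = 32.
Step 3. [-2*(-2*(x + 5)) = 32] leading coefficient -2: divide by -2, so div: -2*(x + 5) = -16.
Step 4. [-2*(x + 5) = -16] LHS = -2·(…); ÷-2 both sides. So div: x + 5 = 8.
Step 5. [x + 5 = 8] 5 comes off first (subtract 5), so sub: x = 3.

Answer: x ∈ {3}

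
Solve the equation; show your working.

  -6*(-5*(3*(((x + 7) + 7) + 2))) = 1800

Step 1. [-6*(-5*(3*(((x + 7) + 7) + 2))) = 1800] -6 out front; divide by -6, so div: -5*(3*(((x + 7) + 7) + 2)) = -300.
Step 2. [-5*(3*(((x + 7) + 7) + 2)) = -300] -5 out front; divide by -5 ⇒ div: 3*(((x + 7) + 7) + 2) = 60.
Step 3. [3*(((x + 7) + 7) + 2) = 60] 3·(inner) — divide through by 3, so div: ((x + 7) + 7) + 2 = 20.
Step 4. [((x + 7) + 7) + 2 = 20] +2 is outermost — subtract 2 both sides ⇒ sub: (x + 7) + 7 = 18.
Step 5. [(x + 7) + 7 = 18] peel the +7: subtract 7 from each side. So sub: x + 7 = 11.
Step 6. [x + 7 = 11] the outer +7 inverts by subtracting 7 ⇒ sub: x = 4.

Answer: x ∈ {4}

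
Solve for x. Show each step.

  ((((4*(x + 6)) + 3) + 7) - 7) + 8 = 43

Step 1. [((((4*(x + 6)) + 3) + 7) - 7) + 8 = 43] subtract 8: x sits inside (… + 8), so sub: (((4*(x + 6)) + 3) + 7) - 7 = 35.
Step 2. [(((4*(x + 6)) + 3) + 7) - 7 = 35] the outer -7 inverts by adding 7 ⇒ sub: ((4*(x + 6)) + 3) + 7 = 42.
Step 3. [((4*(x + 6)) + 3) + 7 = 42] the outer +7 inverts by subtracting 7, so sub: (4*(x + 6)) + 3 = 35.
Step 4. [(4*(x + 6)) + 3 = 35] the outer +3 inverts by subtracting 3 ⇒ sub: 4*(x + 6) = 32.
Step 5. [4*(x + 6) = 32] LHS = 4·(…); ÷4 both sides, so div: x + 6 = 8.
Step 6. [x + 6 = 8] subtract 6: x sits inside (… + 6) ⇒ sub: x = 2.

Answer: x ∈ {2}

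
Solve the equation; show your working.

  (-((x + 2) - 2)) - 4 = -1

Step 1. [(-((x + 2) - 2)) - 4 = -1] the outer -4 inverts by adding 4 ⇒ sub: -((x + 2) - 2) = 3.
Step 2. [-((x + 2) - 2) = 3] flip signs both sides, so neg: (x + 2) - 2 = -3.
Step 3. [(x + 2) - 2 = -3] 2 comes off first (add 2), so sub: x + 2 = -1.
Step 4. [x + 2 = -1] +2 is outermost — subtract 2 both sides ⇒ sub: x = -3.

Answer: x ∈ {-3}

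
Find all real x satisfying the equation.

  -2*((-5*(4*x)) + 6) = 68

Step 1. [-2*((-5*(4*x)) + 6) = 68] -2·(inner) — divide through by -2. So div: (-5*(4*x)) + 6 = -34.
Step 2. [(-5*(4*x)) + 6 = -34] +6 is outermost — subtract 6 both sides, so sub: -5*(4*x) = -40.
Step 3. [-5*(4*x) = -40] -5 out front; divide by -5. So div: 4*x = 8.
Step 4. [4*x = 8] leading coefficient 4: divide by 4, so div: x = 2.

Answer: x ∈ {2}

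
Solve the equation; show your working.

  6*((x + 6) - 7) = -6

Step 1. [6*((x + 6) - 7) = -6] LHS = 6·(…); ÷6 both sides ⇒ div: (x + 6) - 7 = -1.
Step 2. [(x + 6) - 7 = -1] -7 is outermost — add 7 both sides ⇒ sub: x + 6 = 6.
Step 3. [x + 6 = 6] subtract 6: x sits inside (… + 6) ⇒ sub: x = 0.

Answer: x ∈ {0}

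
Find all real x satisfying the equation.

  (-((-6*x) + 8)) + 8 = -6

Step 1. [(-((-6*x) + 8)) + 8 = -6] the outer +8 inverts by subtracting 8, so sub: -((-6*x) + 8) = -14.
Step 2. [-((-6*x) + 8) = -14] LHS negated; negate both sides. So neg: (-6*x) + 8 = 14.
Step 3. [(-6*x) + 8 = 14] +8 is outermost — subtract 8 both sides. So sub: -6*x = 6.
Step 4. [-6*x = 6] leading coefficient -6: divide by -6 ⇒ div: x = -1.

Answer: x ∈ {-1}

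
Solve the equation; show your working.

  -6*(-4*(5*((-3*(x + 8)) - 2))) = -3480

Step 1. [-6*(-4*(5*((-3*(x + 8)) - 2))) = -3480] leading coefficient -6: divide by -6 ⇒ div: -4*(5*((-3*(x + 8)) - 2)) = 580.
Step 2. [-4*(5*((-3*(x + 8)) - 2)) = 580] leading coefficient -4: divide by -4, so div: 5*((-3*(x + 8)) - 2) = -145.
Step 3. [5*((-3*(x + 8)) - 2) = -145] 5 out front; divide by 5 ⇒ div: (-3*(x + 8)) - 2 = -29.
Step 4. [(-3*(x + 8)) - 2 = -29] -2 is outermost — add 2 both sides. So sub: -3*(x + 8) = -27.
Step 5. [-3*(x + 8) = -27] -3 out front; divide by -3 ⇒ div: x + 8 = 9.
Step 6. [x + 8 = 9] peel the +8: subtract 8 from each side, so sub: x = 1.

Answer: x ∈ {1}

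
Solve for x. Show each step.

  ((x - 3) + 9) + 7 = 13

Step 1. [((x - 3) + 9) + 7 = 13] +7 is outermost — subtract 7 both sides ⇒ sub: (x - 3) + 9 = 6.
Step 2. [(x - 3) + 9 = 6] the outer +9 inverts by subtracting 9, so sub: x - 3 = -3.
Step 3. [x - 3 = -3] peel the -3: add 3 from each side, so sub: x = 0.

Answer: x ∈ {0}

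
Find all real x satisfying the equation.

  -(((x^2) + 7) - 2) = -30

Step 1. [-(((x^2) + 7) - 2) = -30] leading − — multiply by −1. So neg: ((x^2) + 7) - 2 = 30.
Step 2. [((x^2) + 7) - 2 = 30] add 2: x sits inside (… - 2). So sub: (x^2) + 7 = 32.
Step 3. [(x^2) + 7 = 32] the outer +7 inverts by subtracting 7 ⇒ sub: x^2 = 25.
Step 4. [x^2 = 25] √ both sides: 25 ≥ 0 gives two branches ⇒ sqrt: x = 5 or -5.

Answer: x ∈ {-5, 5}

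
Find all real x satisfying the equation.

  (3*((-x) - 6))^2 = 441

Step 1. [(3*((-x) - 6))^2 = 441] LHS squared, RHS 441 ≥ 0: apply √ (±). So sqrt: 3*((-x) - 6) = 21 or -21.
Step 2. [3*((-x) - 6) = 21 or -21] 3·(inner) — divide through by 3 ⇒ div: (-x) - 6 = 7 or -7.
Step 3. [(-x) - 6 = 7 or -7] -6 is outermost — add 6 both sides ⇒ sub: -x = 13 or -1.
Step 4. [-x = 13 or -1] flip signs both sides, so neg: x = -13 or 1.

Answer: x ∈ {-13, 1}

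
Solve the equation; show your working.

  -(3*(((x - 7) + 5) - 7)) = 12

Step 1. [-(3*(((x - 7) + 5) - 7)) = 12] LHS negated; negate both sides ⇒ neg: 3*(((x - 7) + 5) - 7) = -12.
Step 2. [3*(((x - 7) + 5) - 7) = -12] divide by the outer 3. So div: ((x - 7) + 5) - 7 = -4.
Step 3. [((x - 7) + 5) - 7 = -4] peel the -7: add 7 from each side. So sub: (x - 7) + 5 = 3.
Step 4. [(x - 7) + 5 = 3] +5 is outermost — subtract 5 both sides. So sub: x - 7 = -2.
Step 5. [x - 7 = -2] peel the -7: add 7 from each side. So sub: x = 5.

Answer: x ∈ {5}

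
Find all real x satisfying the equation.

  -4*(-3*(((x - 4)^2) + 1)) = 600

Step 1. [-4*(-3*(((x - 4)^2) + 1)) = 600] -4·(inner) — divide through by -4, so div: -3*(((x - 4)^2) + 1) = -150.
Step 2. [-3*(((x - 4)^2) + 1) = -150] divide by the outer -3 ⇒ div: ((x - 4)^2) + 1 = 50.
Step 3. [((x - 4)^2) + 1 = 50] peel the +1: subtract 1 from each side. So sub: (x - 4)^2 = 49.
Step 4. [(x - 4)^2 = 49] 49 ≥ 0, LHS is (·)² — take ±√, so sqrt: x - 4 = 7 or -7.
Step 5. [x - 4 = 7 or -7] -4 is outermost — add 4 both sides. So sub: x = 11 or -3.

Answer: x ∈ {-3, 11}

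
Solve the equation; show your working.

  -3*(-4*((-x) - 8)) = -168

Step 1. [-3*(-4*((-x) - 8)) = -168] leading coefficient -3: divide by -3 ⇒ div: -4*((-x) - 8) = 56.
Step 2. [-4*((-x) - 8) = 56] leading coefficient -4: divide by -4 ⇒ div: (-x) - 8 = -14.
Step 3. [(-x) - 8 = -14] peel the -8: add 8 from each side, so sub: -x = -6.
Step 4. [-x = -6] LHS negated; negate both sides ⇒ neg: x = 6.

Answer: x ∈ {6}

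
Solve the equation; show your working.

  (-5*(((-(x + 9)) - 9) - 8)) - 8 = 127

Step 1. [(-5*(((-(x + 9)) - 9) - 8)) - 8 = 127] peel the -8: add 8 from each side. So sub: -5*(((-(x + 9)) - 9) - 8) = 135.
Step 2. [-5*(((-(x + 9)) - 9) - 8) = 135] -5·(inner) — divide through by -5 ⇒ div: ((-(x + 9)) - 9) - 8 = -27.
Step 3. [((-(x + 9)) - 9) - 8 = -27] -8 is outermost — add 8 both sides. So sub: (-(x + 9)) - 9 = -19.
Step 4. [(-(x + 9)) - 9 = -19] 9 comes off first (add 9). So sub: -(x + 9) = -10.
Step 5. [-(x + 9) = -10] flip signs both sides, so neg: x + 9 = 10.
Step 6. [x + 9 = 10] the outer +9 inverts by subtracting 9 ⇒ sub: x = 1.

Answer: x ∈ {1}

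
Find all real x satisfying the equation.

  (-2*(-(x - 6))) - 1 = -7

Step 1. [(-2*(-(x - 6))) - 1 = -7] -1 is outermost — add 1 both sides. So sub: -2*(-(x - 6)) = -6.
Step 2. [-2*(-(x - 6)) = -6] -2·(inner) — divide through by -2. So div: -(x - 6) = 3.
Step 3. [-(x - 6) = 3] leading − — multiply by −1, so neg: x - 6 = -3.
Step 4. [x - 6 = -3] peel the -6: add 6 from each side. So sub: x = 3.

Answer: x ∈ {3}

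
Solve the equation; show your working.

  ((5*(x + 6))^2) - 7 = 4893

Step 1. [((5*(x + 6))^2) - 7 = 4893] -7 is outermost — add 7 both sides, so sub: (5*(x + 6))^2 = 4900.
Step 2. [(5*(x + 6))^2 = 4900] √ both sides: 4900 ≥ 0 gives two branches ⇒ sqrt: 5*(x + 6) = 70 or -70.
Step 3. [5*(x + 6) = 70 or -70] leading coefficient 5: divide by 5, so div: x + 6 = 14 or -14.
Step 4. [x + 6 = 14 or -14] subtract 6: x sits inside (… + 6). So sub: x = 8 or -20.

Answer: x ∈ {-20, 8}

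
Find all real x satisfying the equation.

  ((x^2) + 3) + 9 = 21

Step 1. [((x^2) + 3) + 9 = 21] peel the +9: subtract 9 from each side, so sub: (x^2) + 3 = 12.
Step 2. [(x^2) + 3 = 12] +3 is outermost — subtract 3 both sides. So sub: x^2 = 9.
Step 3. [x^2 = 9] LHS squared, RHS 9 ≥ 0: apply √ (±), so sqrt: x = 3 or -3.

Answer: x ∈ {-3, 3}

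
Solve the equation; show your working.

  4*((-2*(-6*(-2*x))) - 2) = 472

Step 1. [4*((-2*(-6*(-2*x))) - 2) = 472] 4·(inner) — divide through by 4 ⇒ div: (-2*(-6*(-2*x))) - 2 = 118.
Step 2. [(-2*(-6*(-2*x))) - 2 = 118] -2 divides every term; factor it out, so factor: (-6*(-2*x)) + 1 = -59.
Step 3. [(-6*(-2*x)) + 1 = -59] +1 is outermost — subtract 1 both sides ⇒ sub: -6*(-2*x) = -60.
Step 4. [-6*(-2*x) = -60] leading coefficient -6: divide by -6. So div: -2*x = 10.
Step 5. [-2*x = 10] LHS = -2·(…); ÷-2 both sides, so div: x = -5.

Answer: x ∈ {-5}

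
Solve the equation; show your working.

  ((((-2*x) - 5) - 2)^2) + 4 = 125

Step 1. [((((-2*x) - 5) - 2)^2) + 4 = 125] peel the +4: subtract 4 from each side, so sub: (((-2*x) - 5) - 2)^2 = 121.
Step 2. [(((-2*x) - 5) - 2)^2 = 121] 121 ≥ 0, LHS is (·)² — take ±√ ⇒ sqrt: ((-2*x) - 5) - 2 = 11 or -11.
Step 3. [((-2*x) - 5) - 2 = 11 or -11] add 2: x sits inside (… - 2), so sub: (-2*x) - 5 = 13 or -9.
Step 4. [(-2*x) - 5 = 13 or -9] the outer -5 inverts by adding 5, so sub: -2*x = 18 or -4.
Step 5. [-2*x = 18 or -4] leading coefficient -2: divide by -2, so div: x = -9 or 2.

Answer: x ∈ {-9, 2}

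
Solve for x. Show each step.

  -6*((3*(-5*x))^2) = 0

Step 1. [-6*((3*(-5*x))^2) = 0] LHS = -6·(…); ÷-6 both sides. So div: (3*(-5*x))^2 = 0.
Step 2. [(3*(-5*x))^2 = 0] √ both sides: 0 ≥ 0 gives two branches, so sqrt: 3*(-5*x) = 0.
Step 3. [3*(-5*x) = 0] divide by the outer 3. So div: -5*x = 0.
Step 4. [-5*x = 0] leading coefficient -5: divide by -5, so div: x = 0.

Answer: x ∈ {0}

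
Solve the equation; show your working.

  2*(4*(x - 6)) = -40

Step 1. [2*(4*(x - 6)) = -40] LHS = 2·(…); ÷2 both sides, so div: 4*(x - 6) = -20.
Step 2. [4*(x - 6) = -20] LHS = 4·(…); ÷4 both sides, so div: x - 6 = -5.
Step 3. [x - 6 = -5] peel the -6: add 6 from each side, so sub: x = 1.

Answer: x ∈ {1}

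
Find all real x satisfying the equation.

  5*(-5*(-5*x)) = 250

Step 1. [5*(-5*(-5*x)) = 250] 5·(inner) — divide through by 5 ⇒ div: -5*(-5*x) = 50.
Step 2. [-5*(-5*x) = 50] -5 out front; divide by -5, so div: -5*x = -10.
Step 3. [-5*x = -10] -5 out front; divide by -5 ⇒ div: x = 2.

Answer: x ∈ {2}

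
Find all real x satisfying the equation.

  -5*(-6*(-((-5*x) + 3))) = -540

Step 1. [-5*(-6*(-((-5*x) + 3))) = -540] divide by the outer -5 ⇒ div: -6*(-((-5*x) + 3)) = 108.
Step 2. [-6*(-((-5*x) + 3)) = 108] -6 out front; divide by -6. So div: -((-5*x) + 3) = -18.
Step 3. [-((-5*x) + 3) = -18] leading − — multiply by −1 ⇒ neg: (-5*x) + 3 = 18.
Step 4. [(-5*x) + 3 = 18] 3 comes off first (subtract 3). So sub: -5*x = 15.
Step 5. [-5*x = 15] leading coefficient -5: divide by -5 ⇒ div: x = -3.

Answer: x ∈ {-3}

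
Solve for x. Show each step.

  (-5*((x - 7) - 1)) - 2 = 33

Step 1. [(-5*((x - 7) - 1)) - 2 = 33] add 2: x sits inside (… - 2) ⇒ sub: -5*((x - 7) - 1) = 35.
Step 2. [-5*((x - 7) - 1) = 35] divide by the outer -5 ⇒ div: (x - 7) - 1 = -7.
Step 3. [(x - 7) - 1 = -7] the outer -1 inverts by adding 1. So sub: x - 7 = -6.
Step 4. [x - 7 = -6] add 7: x sits inside (… - 7), so sub: x = 1.

Answer: x ∈ {1}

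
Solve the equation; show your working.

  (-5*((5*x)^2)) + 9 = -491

Step 1. [(-5*((5*x)^2)) + 9 = -491] the outer +9 inverts by subtracting 9, so sub: -5*((5*x)^2) = -500.
Step 2. [-5*((5*x)^2) = -500] divide by the outer -5, so div: (5*x)^2 = 100.
Step 3. [(5*x)^2 = 100] 100 ≥ 0, LHS is (·)² — take ±√, so sqrt: 5*x = 10 or -10.
Step 4. [5*x = 10 or -10] LHS = 5·(…); ÷5 both sides, so div: x = 2 or -2.

Answer: x ∈ {-2, 2}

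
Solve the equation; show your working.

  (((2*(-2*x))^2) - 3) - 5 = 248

Step 1. [(((2*(-2*x))^2) - 3) - 5 = 248] peel the -5: add 5 from each side, so sub: ((2*(-2*x))^2) - 3 = 253.
Step 2. [((2*(-2*x))^2) - 3 = 253] add 3: x sits inside (… - 3), so sub: (2*(-2*x))^2 = 256.
Step 3. [(2*(-2*x))^2 = 256] LHS squared, RHS 256 ≥ 0: apply √ (±) ⇒ sqrt: 2*(-2*x) = 16 or -16.
Step 4. [2*(-2*x) = 16 or -16] 2·(inner) — divide through by 2, so div: -2*x = 8 or -8.
Step 5. [-2*x = 8 or -8] leading coefficient -2: divide by -2. So div: x = -4 or 4.

Answer: x ∈ {-4, 4}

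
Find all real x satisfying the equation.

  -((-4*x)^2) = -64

Step 1. [-((-4*x)^2) = -64] flip signs both sides ⇒ neg: (-4*x)^2 = 64.
Step 2. [(-4*x)^2 = 64] LHS squared, RHS 64 ≥ 0: apply √ (±). So sqrt: -4*x = 8 or -8.
Step 3. [-4*x = 8 or -8] -4·(inner) — divide through by -4, so div: x = -2 or 2.

Answer: x ∈ {-2, 2}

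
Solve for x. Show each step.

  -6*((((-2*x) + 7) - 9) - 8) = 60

Step 1. [-6*((((-2*x) + 7) - 9) - 8) = 60] -6 out front; divide by -6 ⇒ div: (((-2*x) + 7) - 9) - 8 = -10.
Step 2. [(((-2*x) + 7) - 9) - 8 = -10] 8 comes off first (add 8). So sub: ((-2*x) + 7) - 9 = -2.
Step 3. [((-2*x) + 7) - 9 = -2] the outer -9 inverts by adding 9. So sub: (-2*x) + 7 = 7.
Step 4. [(-2*x) + 7 = 7] 7 comes off first (subtract 7) ⇒ sub: -2*x = 0.
Step 5. [-2*x = 0] -2 out front; divide by -2. So div: x = 0.

Answer: x ∈ {0}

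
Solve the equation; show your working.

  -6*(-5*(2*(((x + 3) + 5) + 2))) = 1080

Step 1. [-6*(-5*(2*(((x + 3) + 5) + 2))) = 1080] leading coefficient -6: divide by -6 ⇒ div: -5*(2*(((x + 3) + 5) + 2)) = -180.
Step 2. [-5*(2*(((x + 3) + 5) + 2)) = -180] -5·(inner) — divide through by -5. So div: 2*(((x + 3) + 5) + 2) = 36.
Step 3. [2*(((x + 3) + 5) + 2) = 36] LHS = 2·(…); ÷2 both sides ⇒ div: ((x + 3) + 5) + 2 = 18.
Step 4. [((x + 3) + 5) + 2 = 18] the outer +2 inverts by subtracting 2, so sub: (x + 3) + 5 = 16.
Step 5. [(x + 3) + 5 = 16] 5 comes off first (subtract 5) ⇒ sub: x + 3 = 11.
Step 6. [x + 3 = 11] +3 is outermost — subtract 3 both sides ⇒ sub: x = 8.

Answer: x ∈ {8}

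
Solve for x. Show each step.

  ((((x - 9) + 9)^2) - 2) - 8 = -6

Step 1. [((((x - 9) + 9)^2) - 2) - 8 = -6] the outer -8 inverts by adding 8, so sub: (((x - 9) + 9)^2) - 2 = 2.
Step 2. [(((x - 9) + 9)^2) - 2 = 2] -2 is outermost — add 2 both sides. So sub: ((x - 9) + 9)^2 = 4.
Step 3. [((x - 9) + 9)^2 = 4] LHS squared, RHS 4 ≥ 0: apply √ (±). So sqrt: (x - 9) + 9 = 2 or -2.
Step 4. [(x - 9) + 9 = 2 or -2] peel the +9: subtract 9 from each side, so sub: x - 9 = -7 or -11.
Step 5. [x - 9 = -7 or -11] the outer -9 inverts by adding 9, so sub: x = 2 or -2.

Answer: x ∈ {-2, 2}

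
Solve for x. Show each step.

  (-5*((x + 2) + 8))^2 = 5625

Step 1. [(-5*((x + 2) + 8))^2 = 5625] 5625 ≥ 0, LHS is (·)² — take ±√ ⇒ sqrt: -5*((x + 2) + 8) = 75 or -75.
Step 2. [-5*((x + 2) + 8) = 75 or -75] leading coefficient -5: divide by -5, so div: (x + 2) + 8 = -15 or 15.
Step 3. [(x + 2) + 8 = -15 or 15] the outer +8 inverts by subtracting 8, so sub: x + 2 = -23 or 7.
Step 4. [x + 2 = -23 or 7] 2 comes off first (subtract 2). So sub: x = -25 or 5.

Answer: x ∈ {-25, 5}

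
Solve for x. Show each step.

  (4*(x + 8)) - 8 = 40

Step 1. [(4*(x + 8)) - 8 = 40] add 8: x sits inside (… - 8) ⇒ sub: 4*(x + 8) = 48.
Step 2. [4*(x + 8) = 48] 4·(inner) — divide through by 4, so div: x + 8 = 12.
Step 3. [x + 8 = 12] 8 comes off first (subtract 8). So sub: x = 4.

Answer: x ∈ {4}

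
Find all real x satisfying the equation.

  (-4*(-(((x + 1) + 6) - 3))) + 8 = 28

Step 1. [(-4*(-(((x + 1) + 6) - 3))) + 8 = 28] -4 | LHS and -4 | 28: pull -4 out, so factor: (-(((x + 1) + 6) - 3)) - 2 = -7.
Step 2. [(-(((x + 1) + 6) - 3)) - 2 = -7] peel the -2: add 2 from each side ⇒ sub: -(((x + 1) + 6) - 3) = -5.
Step 3. [-(((x + 1) + 6) - 3) = -5] flip signs both sides, so neg: ((x + 1) + 6) - 3 = 5.
Step 4. [((x + 1) + 6) - 3 = 5] peel the -3: add 3 from each side. So sub: (x + 1) + 6 = 8.
Step 5. [(x + 1) + 6 = 8] peel the +6: subtract 6 from each side. So sub: x + 1 = 2.
Step 6. [x + 1 = 2] subtract 1: x sits inside (… + 1), so sub: x = 1.

Answer: x ∈ {1}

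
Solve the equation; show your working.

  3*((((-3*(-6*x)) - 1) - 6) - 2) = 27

Step 1. [3*((((-3*(-6*x)) - 1) - 6) - 2) = 27] divide by the outer 3 ⇒ div: (((-3*(-6*x)) - 1) - 6) - 2 = 9.
Step 2. [(((-3*(-6*x)) - 1) - 6) - 2 = 9] add 2: x sits inside (… - 2), so sub: ((-3*(-6*x)) - 1) - 6 = 11.
Step 3. [((-3*(-6*x)) - 1) - 6 = 11] -6 is outermost — add 6 both sides ⇒ sub: (-3*(-6*x)) - 1 = 17.
Step 4. [(-3*(-6*x)) - 1 = 17] the outer -1 inverts by adding 1, so sub: -3*(-6*x) = 18.
Step 5. [-3*(-6*x) = 18] LHS = -3·(…); ÷-3 both sides ⇒ div: -6*x = -6.
Step 6. [-6*x = -6] leading coefficient -6: divide by -6 ⇒ div: x = 1.

Answer: x ∈ {1}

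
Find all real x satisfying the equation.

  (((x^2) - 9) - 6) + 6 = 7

Step 1. [(((x^2) - 9) - 6) + 6 = 7] +6 is outermost — subtract 6 both sides. So sub: ((x^2) - 9) - 6 = 1.
Step 2. [((x^2) - 9) - 6 = 1] the outer -6 inverts by adding 6 ⇒ sub: (x^2) - 9 = 7.
Step 3. [(x^2) - 9 = 7] add 9: x sits inside (… - 9). So sub: x^2 = 16.
Step 4. [x^2 = 16] √ both sides: 16 ≥ 0 gives two branches, so sqrt: x = 4 or -4.

Answer: x ∈ {-4, 4}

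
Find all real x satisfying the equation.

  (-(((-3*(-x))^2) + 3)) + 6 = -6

Step 1. [(-(((-3*(-x))^2) + 3)) + 6 = -6] +6 is outermost — subtract 6 both sides ⇒ sub: -(((-3*(-x))^2) + 3) = -12.
Step 2. [-(((-3*(-x))^2) + 3) = -12] LHS negated; negate both sides, so neg: ((-3*(-x))^2) + 3 = 12.
Step 3. [((-3*(-x))^2) + 3 = 12] the outer +3 inverts by subtracting 3, so sub: (-3*(-x))^2 = 9.
Step 4. [(-3*(-x))^2 = 9] √ both sides: 9 ≥ 0 gives two branches, so sqrt: -3*(-x) = 3 or -3.
Step 5. [-3*(-x) = 3 or -3] LHS = -3·(…); ÷-3 both sides, so div: -x = -1 or 1.
Step 6. [-x = -1 or 1] flip signs both sides ⇒ neg: x = 1 or -1.

Answer: x ∈ {-1, 1}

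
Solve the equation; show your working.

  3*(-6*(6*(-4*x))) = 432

Step 1. [3*(-6*(6*(-4*x))) = 432] LHS = 3·(…); ÷3 both sides, so div: -6*(6*(-4*x)) = 144.
Step 2. [-6*(6*(-4*x)) = 144] -6 out front; divide by -6 ⇒ div: 6*(-4*x) = -24.
Step 3. [6*(-4*x) = -24] 6·(inner) — divide through by 6 ⇒ div: -4*x = -4.
Step 4. [-4*x = -4] LHS = -4·(…); ÷-4 both sides ⇒ div: x = 1.

Answer: x ∈ {1}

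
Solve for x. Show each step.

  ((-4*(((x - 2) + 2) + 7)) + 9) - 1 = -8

Step 1. [((-4*(((x - 2) + 2) + 7)) + 9) - 1 = -8] peel the -1: add 1 from each side. So sub: (-4*(((x - 2) + 2) + 7)) + 9 = -7.
Step 2. [(-4*(((x - 2) + 2) + 7)) + 9 = -7] 9 comes off first (subtract 9). So sub: -4*(((x - 2) + 2) + 7) = -16.
Step 3. [-4*(((x - 2) + 2) + 7) = -16] LHS = -4·(…); ÷-4 both sides ⇒ div: ((x - 2) + 2) + 7 = 4.
Step 4. [((x - 2) + 2) + 7 = 4] subtract 7: x sits inside (… + 7). So sub: (x - 2) + 2 = -3.
Step 5. [(x - 2) + 2 = -3] the outer +2 inverts by subtracting 2. So sub: x - 2 = -5.
Step 6. [x - 2 = -5] -2 is outermost — add 2 both sides ⇒ sub: x = -3.

Answer: x ∈ {-3}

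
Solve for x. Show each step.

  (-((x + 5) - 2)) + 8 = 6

Step 1. [(-((x + 5) - 2)) + 8 = 6] subtract 8: x sits inside (… + 8) ⇒ sub: -((x + 5) - 2) = -2.
Step 2. [-((x + 5) - 2) = -2] LHS negated; negate both sides ⇒ neg: (x + 5) - 2 = 2.
Step 3. [(x + 5) - 2 = 2] 2 comes off first (add 2) ⇒ sub: x + 5 = 4.
Step 4. [x + 5 = 4] the outer +5 inverts by subtracting 5 ⇒ sub: x = -1.

Answer: x ∈ {-1}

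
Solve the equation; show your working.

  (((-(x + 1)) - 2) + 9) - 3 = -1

Step 1. [(((-(x + 1)) - 2) + 9) - 3 = -1] -3 is outermost — add 3 both sides. So sub: ((-(x + 1)) - 2) + 9 = 2.
Step 2. [((-(x + 1)) - 2) + 9 = 2] +9 is outermost — subtract 9 both sides. So sub: (-(x + 1)) - 2 = -7.
Step 3. [(-(x + 1)) - 2 = -7] add 2: x sits inside (… - 2) ⇒ sub: -(x + 1) = -5.
Step 4. [-(x + 1) = -5] LHS negated; negate both sides. So neg: x + 1 = 5.
Step 5. [x + 1 = 5] +1 is outermost — subtract 1 both sides, so sub: x = 4.

Answer: x ∈ {4}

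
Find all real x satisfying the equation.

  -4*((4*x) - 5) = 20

Step 1. [-4*((4*x) - 5) = 20] -4·(inner) — divide through by -4, so div: (4*x) - 5 = -5.
Step 2. [(4*x) - 5 = -5] add 5: x sits inside (… - 5), so sub: 4*x = 0.
Step 3. [4*x = 0] 4 out front; divide by 4. So div: x = 0.

Answer: x ∈ {0}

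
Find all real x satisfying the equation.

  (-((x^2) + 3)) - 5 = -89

Step 1. [(-((x^2) + 3)) - 5 = -89] 5 comes off first (add 5) ⇒ sub: -((x^2) + 3) = -84.
Step 2. [-((x^2) + 3) = -84] LHS negated; negate both sides, so neg: (x^2) + 3 = 84.
Step 3. [(x^2) + 3 = 84] peel the +3: subtract 3 from each side. So sub: x^2 = 81.
Step 4. [x^2 = 81] LHS squared, RHS 81 ≥ 0: apply √ (±) ⇒ sqrt: x = 9 or -9.

Answer: x ∈ {-9, 9}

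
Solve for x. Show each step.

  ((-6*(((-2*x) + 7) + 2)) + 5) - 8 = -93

Step 1. [((-6*(((-2*x) + 7) + 2)) + 5) - 8 = -93] -8 is outermost — add 8 both sides. So sub: (-6*(((-2*x) + 7) + 2)) + 5 = -85.
Step 2. [(-6*(((-2*x) + 7) + 2)) + 5 = -85] subtract 5: x sits inside (… + 5). So sub: -6*(((-2*x) + 7) + 2) = -90.
Step 3. [-6*(((-2*x) + 7) + 2) = -90] leading coefficient -6: divide by -6 ⇒ div: ((-2*x) + 7) + 2 = 15.
Step 4. [((-2*x) + 7) + 2 = 15] 2 comes off first (subtract 2) ⇒ sub: (-2*x) + 7 = 13.
Step 5. [(-2*x) + 7 = 13] peel the +7: subtract 7 from each side, so sub: -2*x = 6.
Step 6. [-2*x = 6] -2·(inner) — divide through by -2 ⇒ div: x = -3.

Answer: x ∈ {-3}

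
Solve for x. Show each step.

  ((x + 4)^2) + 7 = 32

Step 1. [((x + 4)^2) + 7 = 32] subtract 7: x sits inside (… + 7) ⇒ sub: (x + 4)^2 = 25.
Step 2. [(x + 4)^2 = 25] √ both sides: 25 ≥ 0 gives two branches, so sqrt: x + 4 = 5 or -5.
Step 3. [x + 4 = 5 or -5] the outer +4 inverts by subtracting 4, so sub: x = 1 or -9.

Answer: x ∈ {-9, 1}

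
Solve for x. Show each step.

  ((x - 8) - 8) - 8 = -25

Step 1. [((x - 8) - 8) - 8 = -25] add 8: x sits inside (… - 8) ⇒ sub: (x - 8) - 8 = -17.
Step 2. [(x - 8) - 8 = -17] add 8: x sits inside (… - 8). So sub: x - 8 = -9.
Step 3. [x - 8 = -9] 8 comes off first (add 8), so sub: x = -1.

Answer: x ∈ {-1}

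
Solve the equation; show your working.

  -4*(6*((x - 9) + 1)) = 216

Step 1. [-4*(6*((x - 9) + 1)) = 216] -4 out front; divide by -4. So div: 6*((x - 9) + 1) = -54.
Step 2. [6*((x - 9) + 1) = -54] leading coefficient 6: divide by 6 ⇒ div: (x - 9) + 1 = -9.
Step 3. [(x - 9) + 1 = -9] peel the +1: subtract 1 from each side ⇒ sub: x - 9 = -10.
Step 4. [x - 9 = -10] peel the -9: add 9 from each side. So sub: x = -1.

Answer: x ∈ {-1}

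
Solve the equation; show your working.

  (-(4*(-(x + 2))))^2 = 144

Step 1. [(-(4*(-(x + 2))))^2 = 144] √ both sides: 144 ≥ 0 gives two branches. So sqrt: -(4*(-(x + 2))) = 12 or -12.
Step 2. [-(4*(-(x + 2))) = 12 or -12] leading − — multiply by −1, so neg: 4*(-(x + 2)) = -12 or 12.
Step 3. [4*(-(x + 2)) = -12 or 12] 4 out front; divide by 4 ⇒ div: -(x + 2) = -3 or 3.
Step 4. [-(x + 2) = -3 or 3] leading − — multiply by −1, so neg: x + 2 = 3 or -3.
Step 5. [x + 2 = 3 or -3] the outer +2 inverts by subtracting 2 ⇒ sub: x = 1 or -5.

Answer: x ∈ {-5, 1}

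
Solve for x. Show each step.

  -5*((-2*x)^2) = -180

Step 1. [-5*((-2*x)^2) = -180] -5 out front; divide by -5. So div: (-2*x)^2 = 36.
Step 2. [(-2*x)^2 = 36] √ both sides: 36 ≥ 0 gives two branches ⇒ sqrt: -2*x = 6 or -6.
Step 3. [-2*x = 6 or -6] leading coefficient -2: divide by -2. So div: x = -3 or 3.

Answer: x ∈ {-3, 3}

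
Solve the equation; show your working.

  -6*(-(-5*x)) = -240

Step 1. [-6*(-(-5*x)) = -240] -6·(inner) — divide through by -6 ⇒ div: -(-5*x) = 40.
Step 2. [-(-5*x) = 40] flip signs both sides, so neg: -5*x = -40.
Step 3. [-5*x = -40] divide by the outer -5. So div: x = 8.

Answer: x ∈ {8}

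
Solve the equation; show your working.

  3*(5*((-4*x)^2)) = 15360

Step 1. [3*(5*((-4*x)^2)) = 15360] 3 out front; divide by 3 ⇒ div: 5*((-4*x)^2) = 5120.
Step 2. [5*((-4*x)^2) = 5120] 5 out front; divide by 5. So div: (-4*x)^2 = 1024.
Step 3. [(-4*x)^2 = 1024] √ both sides: 1024 ≥ 0 gives two branches. So sqrt: -4*x = 32 or -32.
Step 4. [-4*x = 32 or -32] LHS = -4·(…); ÷-4 both sides ⇒ div: x = -8 or 8.

Answer: x ∈ {-8, 8}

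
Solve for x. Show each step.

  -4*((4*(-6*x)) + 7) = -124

Step 1. [-4*((4*(-6*x)) + 7) = -124] leading coefficient -4: divide by -4 ⇒ div: (4*(-6*x)) + 7 = 31.
Step 2. [(4*(-6*x)) + 7 = 31] 7 comes off first (subtract 7), so sub: 4*(-6*x) = 24.
Step 3. [4*(-6*x) = 24] divide by the outer 4. So div: -6*x = 6.
Step 4. [-6*x = 6] leading coefficient -6: divide by -6. So div: x = -1.

Answer: x ∈ {-1}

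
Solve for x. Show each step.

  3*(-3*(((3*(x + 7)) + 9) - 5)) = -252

Step 1. [3*(-3*(((3*(x + 7)) + 9) - 5)) = -252] leading coefficient 3: divide by 3, so div: -3*(((3*(x + 7)) + 9) - 5) = -84.
Step 2. [-3*(((3*(x + 7)) + 9) - 5) = -84] leading coefficient -3: divide by -3. So div: ((3*(x + 7)) + 9) - 5 = 28.
Step 3. [((3*(x + 7)) + 9) - 5 = 28] 5 comes off first (add 5), so sub: (3*(x + 7)) + 9 = 33.
Step 4. [(3*(x + 7)) + 9 = 33] 3 divides every term; factor it out. So factor: (x + 7) + 3 = 11.
Step 5. [(x + 7) + 3 = 11] 3 comes off first (subtract 3), so sub: x + 7 = 8.
Step 6. [x + 7 = 8] +7 is outermost — subtract 7 both sides ⇒ sub: x = 1.

Answer: x ∈ {1}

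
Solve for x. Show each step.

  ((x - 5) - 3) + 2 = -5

Step 1. [((x - 5) - 3) + 2 = -5] subtract 2: x sits inside (… + 2) ⇒ sub: (x - 5) - 3 = -7.
Step 2. [(x - 5) - 3 = -7] add 3: x sits inside (… - 3) ⇒ sub: x - 5 = -4.
Step 3. [x - 5 = -4] peel the -5: add 5 from each side. So sub: x = 1.

Answer: x ∈ {1}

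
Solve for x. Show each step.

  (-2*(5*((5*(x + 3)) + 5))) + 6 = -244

Step 1. [(-2*(5*((5*(x + 3)) + 5))) + 6 = -244] -2 | LHS and -2 | -244: pull -2 out ⇒ factor: (5*((5*(x + 3)) + 5)) - 3 = 122.
Step 2. [(5*((5*(x + 3)) + 5)) - 3 = 122] peel the -3: add 3 from each side, so sub: 5*((5*(x + 3)) + 5) = 125.
Step 3. [5*((5*(x + 3)) + 5) = 125] 5 out front; divide by 5. So div: (5*(x + 3)) + 5 = 25.
Step 4. [(5*(x + 3)) + 5 = 25] 5 comes off first (subtract 5), so sub: 5*(x + 3) = 20.
Step 5. [5*(x + 3) = 20] 5 out front; divide by 5. So div: x + 3 = 4.
Step 6. [x + 3 = 4] 3 comes off first (subtract 3). So sub: x = 1.

Answer: x ∈ {1}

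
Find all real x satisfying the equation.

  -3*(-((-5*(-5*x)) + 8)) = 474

Step 1. [-3*(-((-5*(-5*x)) + 8)) = 474] -3 out front; divide by -3. So div: -((-5*(-5*x)) + 8) = -158.
Step 2. [-((-5*(-5*x)) + 8) = -158] leading − — multiply by −1, so neg: (-5*(-5*x)) + 8 = 158.
Step 3. [(-5*(-5*x)) + 8 = 158] 8 comes off first (subtract 8). So sub: -5*(-5*x) = 150.
Step 4. [-5*(-5*x) = 150] -5 out front; divide by -5, so div: -5*x = -30.
Step 5. [-5*x = -30] -5 out front; divide by -5 ⇒ div: x = 6.

Answer: x ∈ {6}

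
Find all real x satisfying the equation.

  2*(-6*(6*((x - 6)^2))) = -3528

Step 1. [2*(-6*(6*((x - 6)^2))) = -3528] 2·(inner) — divide through by 2, so div: -6*(6*((x - 6)^2)) = -1764.
Step 2. [-6*(6*((x - 6)^2)) = -1764] divide by the outer -6. So div: 6*((x - 6)^2) = 294.
Step 3. [6*((x - 6)^2) = 294] 6·(inner) — divide through by 6, so div: (x - 6)^2 = 49.
Step 4. [(x - 6)^2 = 49] 49 ≥ 0, LHS is (·)² — take ±√, so sqrt: x - 6 = 7 or -7.
Step 5. [x - 6 = 7 or -7] -6 is outermost — add 6 both sides ⇒ sub: x = 13 or -1.

Answer: x ∈ {-1, 13}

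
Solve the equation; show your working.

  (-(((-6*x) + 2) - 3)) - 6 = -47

Step 1. [(-(((-6*x) + 2) - 3)) - 6 = -47] -6 is outermost — add 6 both sides. So sub: -(((-6*x) + 2) - 3) = -41.
Step 2. [-(((-6*x) + 2) - 3) = -41] LHS negated; negate both sides. So neg: ((-6*x) + 2) - 3 = 41.
Step 3. [((-6*x) + 2) - 3 = 41] add 3: x sits inside (… - 3) ⇒ sub: (-6*x) + 2 = 44.
Step 4. [(-6*x) + 2 = 44] peel the +2: subtract 2 from each side, so sub: -6*x = 42.
Step 5. [-6*x = 42] -6 out front; divide by -6 ⇒ div: x = -7.

Answer: x ∈ {-7}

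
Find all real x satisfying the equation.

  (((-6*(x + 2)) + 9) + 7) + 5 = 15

Step 1. [(((-6*(x + 2)) + 9) + 7) + 5 = 15] peel the +5: subtract 5 from each side, so sub: ((-6*(x + 2)) + 9) + 7 = 10.
Step 2. [((-6*(x + 2)) + 9) + 7 = 10] the outer +7 inverts by subtracting 7 ⇒ sub: (-6*(x + 2)) + 9 = 3.
Step 3. [(-6*(x + 2)) + 9 = 3] the outer +9 inverts by subtracting 9, so sub: -6*(x + 2) = -6.
Step 4. [-6*(x + 2) = -6] -6 out front; divide by -6, so div: x + 2 = 1.
Step 5. [x + 2 = 1] +2 is outermost — subtract 2 both sides, so sub: x = -1.

Answer: x ∈ {-1}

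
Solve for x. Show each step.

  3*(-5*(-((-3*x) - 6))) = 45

Step 1. [3*(-5*(-((-3*x) - 6))) = 45] LHS = 3·(…); ÷3 both sides ⇒ div: -5*(-((-3*x) - 6)) = 15.
Step 2. [-5*(-((-3*x) - 6)) = 15] LHS = -5·(…); ÷-5 both sides ⇒ div: -((-3*x) - 6) = -3.
Step 3. [-((-3*x) - 6) = -3] leading − — multiply by −1, so neg: (-3*x) - 6 = 3.
Step 4. [(-3*x) - 6 = 3] common factor -3 (LHS and 3) — divide through ⇒ factor: x + 2 = -1.
Step 5. [x + 2 = -1] +2 is outermost — subtract 2 both sides. So sub: x = -3.

Answer: x ∈ {-3}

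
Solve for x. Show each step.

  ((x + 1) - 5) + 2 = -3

Step 1. [((x + 1) - 5) + 2 = -3] subtract 2: x sits inside (… + 2) ⇒ sub: (x + 1) - 5 = -5.
Step 2. [(x + 1) - 5 = -5] 5 comes off first (add 5), so sub: x + 1 = 0.
Step 3. [x + 1 = 0] peel the +1: subtract 1 from each side, so sub: x = -1.

Answer: x ∈ {-1}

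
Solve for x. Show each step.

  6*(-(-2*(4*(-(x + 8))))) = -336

Step 1. [6*(-(-2*(4*(-(x + 8))))) = -336] 6 out front; divide by 6 ⇒ div: -(-2*(4*(-(x + 8)))) = -56.
Step 2. [-(-2*(4*(-(x + 8)))) = -56] leading − — multiply by −1, so neg: -2*(4*(-(x + 8))) = 56.
Step 3. [-2*(4*(-(x + 8))) = 56] leading coefficient -2: divide by -2, so div: 4*(-(x + 8)) = -28.
Step 4. [4*(-(x + 8)) = -28] 4 out front; divide by 4 ⇒ div: -(x + 8) = -7.
Step 5. [-(x + 8) = -7] leading − — multiply by −1. So neg: x + 8 = 7.
Step 6. [x + 8 = 7] subtract 8: x sits inside (… + 8) ⇒ sub: x = -1.

Answer: x ∈ {-1}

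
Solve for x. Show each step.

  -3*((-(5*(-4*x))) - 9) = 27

Step 1. [-3*((-(5*(-4*x))) - 9) = 27] -3 out front; divide by -3 ⇒ div: (-(5*(-4*x))) - 9 = -9.
Step 2. [(-(5*(-4*x))) - 9 = -9] 9 comes off first (add 9). So sub: -(5*(-4*x)) = 0.
Step 3. [-(5*(-4*x)) = 0] flip signs both sides, so neg: 5*(-4*x) = 0.
Step 4. [5*(-4*x) = 0] 5·(inner) — divide through by 5, so div: -4*x = 0.
Step 5. [-4*x = 0] -4 out front; divide by -4, so div: x = 0.

Answer: x ∈ {0}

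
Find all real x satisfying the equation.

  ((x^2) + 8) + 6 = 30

Step 1. [((x^2) + 8) + 6 = 30] 6 comes off first (subtract 6), so sub: (x^2) + 8 = 24.
Step 2. [(x^2) + 8 = 24] +8 is outermost — subtract 8 both sides ⇒ sub: x^2 = 16.
Step 3. [x^2 = 16] √ both sides: 16 ≥ 0 gives two branches. So sqrt: x = 4 or -4.

Answer: x ∈ {-4, 4}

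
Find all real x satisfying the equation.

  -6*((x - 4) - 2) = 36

Step 1. [-6*((x - 4) - 2) = 36] LHS = -6·(…); ÷-6 both sides. So div: (x - 4) - 2 = -6.
Step 2. [(x - 4) - 2 = -6] 2 comes off first (add 2), so sub: x - 4 = -4.
Step 3. [x - 4 = -4] -4 is outermost — add 4 both sides ⇒ sub: x = 0.

Answer: x ∈ {0}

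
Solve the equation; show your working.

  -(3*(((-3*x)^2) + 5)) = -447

Step 1. [-(3*(((-3*x)^2) + 5)) = -447] LHS negated; negate both sides. So neg: 3*(((-3*x)^2) + 5) = 447.
Step 2. [3*(((-3*x)^2) + 5) = 447] 3 out front; divide by 3. So div: ((-3*x)^2) + 5 = 149.
Step 3. [((-3*x)^2) + 5 = 149] subtract 5: x sits inside (… + 5) ⇒ sub: (-3*x)^2 = 144.
Step 4. [(-3*x)^2 = 144] 144 ≥ 0, LHS is (·)² — take ±√. So sqrt: -3*x = 12 or -12.
Step 5. [-3*x = 12 or -12] -3 out front; divide by -3 ⇒ div: x = -4 or 4.

Answer: x ∈ {-4, 4}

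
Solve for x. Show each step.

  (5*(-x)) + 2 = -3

Step 1. [(5*(-x)) + 2 = -3] subtract 2: x sits inside (… + 2) ⇒ sub: 5*(-x) = -5.
Step 2. [5*(-x) = -5] LHS = 5·(…); ÷5 both sides. So div: -x = -1.
Step 3. [-x = -1] flip signs both sides. So neg: x = 1.

Answer: x ∈ {1}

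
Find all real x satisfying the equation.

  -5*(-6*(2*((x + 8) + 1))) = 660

Step 1. [-5*(-6*(2*((x + 8) + 1))) = 660] divide by the outer -5 ⇒ div: -6*(2*((x + 8) + 1)) = -132.
Step 2. [-6*(2*((x + 8) + 1)) = -132] leading coefficient -6: divide by -6 ⇒ div: 2*((x + 8) + 1) = 22.
Step 3. [2*((x + 8) + 1) = 22] 2·(inner) — divide through by 2. So div: (x + 8) + 1 = 11.
Step 4. [(x + 8) + 1 = 11] peel the +1: subtract 1 from each side ⇒ sub: x + 8 = 10.
Step 5. [x + 8 = 10] subtract 8: x sits inside (… + 8) ⇒ sub: x = 2.

Answer: x ∈ {2}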